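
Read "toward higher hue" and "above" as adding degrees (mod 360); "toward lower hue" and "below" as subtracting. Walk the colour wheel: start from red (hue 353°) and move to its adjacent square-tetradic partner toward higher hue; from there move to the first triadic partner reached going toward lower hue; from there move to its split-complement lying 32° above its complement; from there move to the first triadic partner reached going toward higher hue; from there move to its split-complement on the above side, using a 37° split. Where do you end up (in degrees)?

152°

353 + 90 = 443 → 443 − 360 = 83°   (square ↑)
83 − 120 = -37 → -37 + 360 = 323°   (triadic ↓)
323 + 212 = 535 → 535 − 360 = 175°   (split-comp 32° ↑)
175 + 120 = 295°   (triadic ↑)
295 + 217 = 512 → 512 − 360 = 152°   (split-comp 37° ↑)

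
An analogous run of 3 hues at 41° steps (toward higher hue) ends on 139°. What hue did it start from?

57°

2 steps of 41° (toward higher hue) give a net shift of +82°.
Start = end − shift: 139 − 82 = 57°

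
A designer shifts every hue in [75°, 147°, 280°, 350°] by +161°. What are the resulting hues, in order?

236°, 308°, 81°, 151°

75 + 161 = 236°
147 + 161 = 308°
280 + 161 = 441 → 441 − 360 = 81°
350 + 161 = 511 → 511 − 360 = 151°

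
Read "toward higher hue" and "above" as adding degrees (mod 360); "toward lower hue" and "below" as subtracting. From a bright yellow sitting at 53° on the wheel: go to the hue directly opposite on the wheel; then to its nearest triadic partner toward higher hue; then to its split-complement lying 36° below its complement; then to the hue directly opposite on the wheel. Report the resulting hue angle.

complement +180°: 53 + 180 = 233°
triadic ↑ +120°: 233 + 120 = 353°
split-comp 36° ↓ +144°: 353 + 144 = 497 → 497 − 360 = 137°
complement +180°: 137 + 180 = 317°

317°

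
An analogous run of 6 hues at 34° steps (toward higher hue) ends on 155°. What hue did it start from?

345°

5 steps of 34° (toward higher hue) give a net shift of +170°.
Start = end − shift: 155 − 170 = -15 → -15 + 360 = 345°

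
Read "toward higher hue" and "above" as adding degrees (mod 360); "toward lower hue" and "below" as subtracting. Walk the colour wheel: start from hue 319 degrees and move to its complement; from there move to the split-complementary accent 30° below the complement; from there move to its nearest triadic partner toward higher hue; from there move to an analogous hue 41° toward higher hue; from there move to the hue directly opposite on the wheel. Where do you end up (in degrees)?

270°

+180° (complement): 319 + 180 = 499 → 499 − 360 = 139°
+150° (split-comp 30° ↓): 139 + 150 = 289°
+120° (triadic ↑): 289 + 120 = 409 → 409 − 360 = 49°
+41° (analog 41° ↑): 49 + 41 = 90°
+180° (complement): 90 + 180 = 270°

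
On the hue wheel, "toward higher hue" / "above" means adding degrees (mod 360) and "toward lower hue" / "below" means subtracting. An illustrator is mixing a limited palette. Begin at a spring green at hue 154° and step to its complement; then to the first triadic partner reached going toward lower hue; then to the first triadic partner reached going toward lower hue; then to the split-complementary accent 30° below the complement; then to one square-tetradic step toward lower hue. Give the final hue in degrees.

154°

complement +180°: 154 + 180 = 334°
triadic ↓ −120°: 334 − 120 = 214°
triadic ↓ −120°: 214 − 120 = 94°
split-comp 30° ↓ +150°: 94 + 150 = 244°
square ↓ −90°: 244 − 90 = 154°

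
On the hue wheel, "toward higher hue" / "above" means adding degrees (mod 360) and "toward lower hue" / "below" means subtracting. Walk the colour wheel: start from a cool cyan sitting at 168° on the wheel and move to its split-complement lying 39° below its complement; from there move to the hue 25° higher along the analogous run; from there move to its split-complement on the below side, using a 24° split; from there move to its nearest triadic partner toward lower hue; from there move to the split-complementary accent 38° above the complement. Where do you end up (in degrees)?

168 + 141 = 309°   (split-comp 39° ↓)
309 + 25 = 334°   (analog 25° ↑)
334 + 156 = 490 → 490 − 360 = 130°   (split-comp 24° ↓)
130 − 120 = 10°   (triadic ↓)
10 + 218 = 228°   (split-comp 38° ↑)

228°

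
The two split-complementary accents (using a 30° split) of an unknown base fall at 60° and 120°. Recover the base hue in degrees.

The accents sit 30° either side of the complement, so the complement is their short-arc midpoint on the wheel.
Short-arc midpoint of 60° and 120°: 90°.
Base is 180° from the complement: 90 − 180 = -90 → -90 + 360 = 270°

270°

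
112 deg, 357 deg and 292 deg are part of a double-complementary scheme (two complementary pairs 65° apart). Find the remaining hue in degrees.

177°

A rectangular tetradic uses two complementary pairs 65° apart: offsets 0°, 65°, 180°, 245°.
Among {112°, 292°, 357°}, 292° and 112° are a 180° pair.
The remaining hue 357° needs its own complement: 357 + 180 = 537 → 537 − 360 = 177°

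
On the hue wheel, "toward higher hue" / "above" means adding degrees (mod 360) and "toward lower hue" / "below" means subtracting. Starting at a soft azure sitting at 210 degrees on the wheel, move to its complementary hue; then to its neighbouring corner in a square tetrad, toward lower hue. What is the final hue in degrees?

300°

complement +180°: 210 + 180 = 390 → 390 − 360 = 30°
square ↓ −90°: 30 − 90 = -60 → -60 + 360 = 300°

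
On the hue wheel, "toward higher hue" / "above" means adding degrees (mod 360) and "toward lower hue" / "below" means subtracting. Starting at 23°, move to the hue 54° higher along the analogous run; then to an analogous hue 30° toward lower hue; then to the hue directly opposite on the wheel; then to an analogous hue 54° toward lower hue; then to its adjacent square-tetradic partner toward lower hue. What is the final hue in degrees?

23 + 54 = 77°   (analog 54° ↑)
77 − 30 = 47°   (analog 30° ↓)
47 + 180 = 227°   (complement)
227 − 54 = 173°   (analog 54° ↓)
173 − 90 = 83°   (square ↓)

83°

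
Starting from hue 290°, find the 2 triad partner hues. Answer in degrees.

50° and 170°

A triad places three hues 120° apart.
290 + 120 = 410 → 410 − 360 = 50°
290 + 240 = 530 → 530 − 360 = 170°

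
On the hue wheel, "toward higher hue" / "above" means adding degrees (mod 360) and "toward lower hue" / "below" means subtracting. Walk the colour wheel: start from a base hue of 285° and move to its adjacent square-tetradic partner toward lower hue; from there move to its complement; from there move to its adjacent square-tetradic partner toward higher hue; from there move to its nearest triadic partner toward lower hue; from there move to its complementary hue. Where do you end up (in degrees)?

square ↓ −90°: 285 − 90 = 195°
complement +180°: 195 + 180 = 375 → 375 − 360 = 15°
square ↑ +90°: 15 + 90 = 105°
triadic ↓ −120°: 105 − 120 = -15 → -15 + 360 = 345°
complement +180°: 345 + 180 = 525 → 525 − 360 = 165°

165°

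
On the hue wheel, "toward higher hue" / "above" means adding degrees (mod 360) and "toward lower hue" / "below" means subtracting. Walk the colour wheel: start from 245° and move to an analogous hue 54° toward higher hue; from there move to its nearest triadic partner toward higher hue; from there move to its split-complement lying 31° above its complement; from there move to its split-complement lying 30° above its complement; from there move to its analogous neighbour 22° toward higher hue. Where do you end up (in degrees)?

245 + 54 = 299°   (analog 54° ↑)
299 + 120 = 419 → 419 − 360 = 59°   (triadic ↑)
59 + 211 = 270°   (split-comp 31° ↑)
270 + 210 = 480 → 480 − 360 = 120°   (split-comp 30° ↑)
120 + 22 = 142°   (analog 22° ↑)

142°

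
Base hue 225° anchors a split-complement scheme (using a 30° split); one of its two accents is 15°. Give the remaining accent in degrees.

Split-complementary hues sit 30° either side of the complement.
Complement of the base 225°: 225 + 180 = 405 → 405 − 360 = 45°
The given accent 15° is 30° one side of 45°; the other accent sits 30° the other side: 45 + 30 = 75°

75°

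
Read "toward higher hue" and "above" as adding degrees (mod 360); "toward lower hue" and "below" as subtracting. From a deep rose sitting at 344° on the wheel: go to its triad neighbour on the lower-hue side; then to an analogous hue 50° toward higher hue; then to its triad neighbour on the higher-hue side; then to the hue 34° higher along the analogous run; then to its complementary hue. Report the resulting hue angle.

triadic ↓ −120°: 344 − 120 = 224°
analog 50° ↑ +50°: 224 + 50 = 274°
triadic ↑ +120°: 274 + 120 = 394 → 394 − 360 = 34°
analog 34° ↑ +34°: 34 + 34 = 68°
complement +180°: 68 + 180 = 248°

248°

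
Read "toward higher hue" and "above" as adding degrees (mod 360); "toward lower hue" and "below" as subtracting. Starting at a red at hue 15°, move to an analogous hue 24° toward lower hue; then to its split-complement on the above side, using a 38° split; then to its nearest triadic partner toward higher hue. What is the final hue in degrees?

analog 24° ↓ −24°: 15 − 24 = -9 → -9 + 360 = 351°
split-comp 38° ↑ +218°: 351 + 218 = 569 → 569 − 360 = 209°
triadic ↑ +120°: 209 + 120 = 329°

329°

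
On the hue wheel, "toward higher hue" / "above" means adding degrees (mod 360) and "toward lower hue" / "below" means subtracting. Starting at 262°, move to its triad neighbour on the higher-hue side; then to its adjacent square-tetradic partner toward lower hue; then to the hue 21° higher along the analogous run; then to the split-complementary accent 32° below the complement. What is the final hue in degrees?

101°

262 + 120 = 382 → 382 − 360 = 22°   (triadic ↑)
22 − 90 = -68 → -68 + 360 = 292°   (square ↓)
292 + 21 = 313°   (analog 21° ↑)
313 + 148 = 461 → 461 − 360 = 101°   (split-comp 32° ↓)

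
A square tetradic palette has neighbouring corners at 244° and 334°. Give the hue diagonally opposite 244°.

A square tetradic scheme places four hues 90° apart; opposite corners are 180° apart.
244 + 180 = 424 → 424 − 360 = 64°

64°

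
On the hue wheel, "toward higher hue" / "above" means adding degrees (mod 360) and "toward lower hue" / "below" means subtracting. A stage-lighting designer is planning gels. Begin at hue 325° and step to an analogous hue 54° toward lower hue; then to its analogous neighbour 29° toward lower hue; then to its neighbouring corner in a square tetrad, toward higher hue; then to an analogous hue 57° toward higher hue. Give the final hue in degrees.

29°

−54° (analog 54° ↓): 325 − 54 = 271°
−29° (analog 29° ↓): 271 − 29 = 242°
+90° (square ↑): 242 + 90 = 332°
+57° (analog 57° ↑): 332 + 57 = 389 → 389 − 360 = 29°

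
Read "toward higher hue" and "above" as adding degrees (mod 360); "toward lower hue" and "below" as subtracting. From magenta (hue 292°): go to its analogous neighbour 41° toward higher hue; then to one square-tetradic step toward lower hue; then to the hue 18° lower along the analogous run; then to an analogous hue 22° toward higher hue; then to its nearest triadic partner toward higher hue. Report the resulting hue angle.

292 + 41 = 333°   (analog 41° ↑)
333 − 90 = 243°   (square ↓)
243 − 18 = 225°   (analog 18° ↓)
225 + 22 = 247°   (analog 22° ↑)
247 + 120 = 367 → 367 − 360 = 7°   (triadic ↑)

7°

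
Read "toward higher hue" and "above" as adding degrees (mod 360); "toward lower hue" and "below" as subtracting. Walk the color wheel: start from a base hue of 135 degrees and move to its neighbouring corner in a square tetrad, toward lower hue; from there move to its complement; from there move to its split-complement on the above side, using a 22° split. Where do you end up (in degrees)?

−90° (square ↓): 135 − 90 = 45°
+180° (complement): 45 + 180 = 225°
+202° (split-comp 22° ↑): 225 + 202 = 427 → 427 − 360 = 67°

67°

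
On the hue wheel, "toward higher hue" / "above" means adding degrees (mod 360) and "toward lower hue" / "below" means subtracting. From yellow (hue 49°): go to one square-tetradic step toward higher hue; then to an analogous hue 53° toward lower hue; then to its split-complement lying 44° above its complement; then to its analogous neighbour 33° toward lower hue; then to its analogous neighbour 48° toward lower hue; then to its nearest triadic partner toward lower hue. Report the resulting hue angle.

109°

49 + 90 = 139°   (square ↑)
139 − 53 = 86°   (analog 53° ↓)
86 + 224 = 310°   (split-comp 44° ↑)
310 − 33 = 277°   (analog 33° ↓)
277 − 48 = 229°   (analog 48° ↓)
229 − 120 = 109°   (triadic ↓)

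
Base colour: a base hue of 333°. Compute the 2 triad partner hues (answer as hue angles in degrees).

333 + 120 = 453 → 453 − 360 = 93°
333 + 240 = 573 → 573 − 360 = 213°

93° and 213°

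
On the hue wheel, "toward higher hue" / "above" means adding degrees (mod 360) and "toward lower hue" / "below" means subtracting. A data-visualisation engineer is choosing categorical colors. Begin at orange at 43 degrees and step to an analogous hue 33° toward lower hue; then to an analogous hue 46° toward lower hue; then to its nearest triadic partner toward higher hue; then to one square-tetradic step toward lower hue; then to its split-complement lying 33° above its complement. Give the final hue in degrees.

43 − 33 = 10°   (analog 33° ↓)
10 − 46 = -36 → -36 + 360 = 324°   (analog 46° ↓)
324 + 120 = 444 → 444 − 360 = 84°   (triadic ↑)
84 − 90 = -6 → -6 + 360 = 354°   (square ↓)
354 + 213 = 567 → 567 − 360 = 207°   (split-comp 33° ↑)

207°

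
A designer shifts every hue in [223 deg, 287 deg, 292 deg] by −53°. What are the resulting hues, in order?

170°, 234°, 239°

223 − 53 = 170°
287 − 53 = 234°
292 − 53 = 239°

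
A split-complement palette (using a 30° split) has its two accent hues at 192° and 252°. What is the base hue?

42°

The accents sit 30° either side of the complement, so the complement is their short-arc midpoint on the wheel.
Short-arc midpoint of 192° and 252°: 222°.
Base is 180° from the complement: 222 − 180 = 42°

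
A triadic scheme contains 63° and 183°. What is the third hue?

303°

A triad spaces three hues 120° apart.
The full set is {63°, 183°, 303°}.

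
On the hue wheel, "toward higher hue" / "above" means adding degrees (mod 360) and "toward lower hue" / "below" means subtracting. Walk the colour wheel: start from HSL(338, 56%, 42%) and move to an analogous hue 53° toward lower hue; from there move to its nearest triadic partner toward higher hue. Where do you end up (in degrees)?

45°

−53° (analog 53° ↓): 338 − 53 = 285°
+120° (triadic ↑): 285 + 120 = 405 → 405 − 360 = 45°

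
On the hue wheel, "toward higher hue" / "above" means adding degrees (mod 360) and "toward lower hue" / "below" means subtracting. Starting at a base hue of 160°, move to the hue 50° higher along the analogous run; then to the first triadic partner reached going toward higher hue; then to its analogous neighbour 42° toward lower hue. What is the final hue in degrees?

+50° (analog 50° ↑): 160 + 50 = 210°
+120° (triadic ↑): 210 + 120 = 330°
−42° (analog 42° ↓): 330 − 42 = 288°

288°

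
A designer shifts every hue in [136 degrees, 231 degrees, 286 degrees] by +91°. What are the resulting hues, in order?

136 + 91 = 227°
231 + 91 = 322°
286 + 91 = 377 → 377 − 360 = 17°

227°, 322°, 17°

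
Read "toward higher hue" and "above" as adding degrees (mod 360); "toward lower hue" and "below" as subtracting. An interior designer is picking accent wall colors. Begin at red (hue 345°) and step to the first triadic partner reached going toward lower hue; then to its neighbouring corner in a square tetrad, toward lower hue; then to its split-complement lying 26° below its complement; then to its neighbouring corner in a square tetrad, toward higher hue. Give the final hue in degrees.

345 − 120 = 225°   (triadic ↓)
225 − 90 = 135°   (square ↓)
135 + 154 = 289°   (split-comp 26° ↓)
289 + 90 = 379 → 379 − 360 = 19°   (square ↑)

19°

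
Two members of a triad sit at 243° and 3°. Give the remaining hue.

A triad spaces three hues 120° apart.
The full set is {3°, 123°, 243°}.

123°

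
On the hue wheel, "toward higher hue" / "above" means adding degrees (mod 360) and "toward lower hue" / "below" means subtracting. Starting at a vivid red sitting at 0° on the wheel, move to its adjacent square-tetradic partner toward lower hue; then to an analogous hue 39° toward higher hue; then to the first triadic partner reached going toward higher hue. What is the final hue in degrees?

0 − 90 = -90 → -90 + 360 = 270°   (square ↓)
270 + 39 = 309°   (analog 39° ↑)
309 + 120 = 429 → 429 − 360 = 69°   (triadic ↑)

69°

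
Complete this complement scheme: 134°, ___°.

The complement sits 180° across the wheel.
The full set through 134° is {134°, 314°}.
Given {134°}, the missing hue is 314°.

314°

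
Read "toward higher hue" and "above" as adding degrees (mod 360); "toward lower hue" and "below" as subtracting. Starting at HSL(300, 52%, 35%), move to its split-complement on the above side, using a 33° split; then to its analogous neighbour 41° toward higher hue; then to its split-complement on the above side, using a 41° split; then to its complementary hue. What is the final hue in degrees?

235°

+213° (split-comp 33° ↑): 300 + 213 = 513 → 513 − 360 = 153°
+41° (analog 41° ↑): 153 + 41 = 194°
+221° (split-comp 41° ↑): 194 + 221 = 415 → 415 − 360 = 55°
+180° (complement): 55 + 180 = 235°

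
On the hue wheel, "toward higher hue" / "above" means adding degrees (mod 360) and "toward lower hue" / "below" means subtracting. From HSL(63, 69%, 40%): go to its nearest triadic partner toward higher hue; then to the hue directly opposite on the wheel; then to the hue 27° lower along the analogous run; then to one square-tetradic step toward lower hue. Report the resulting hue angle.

246°

+120° (triadic ↑): 63 + 120 = 183°
+180° (complement): 183 + 180 = 363 → 363 − 360 = 3°
−27° (analog 27° ↓): 3 − 27 = -24 → -24 + 360 = 336°
−90° (square ↓): 336 − 90 = 246°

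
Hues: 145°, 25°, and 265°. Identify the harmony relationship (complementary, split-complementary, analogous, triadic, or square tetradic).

Sort the hues: 25°, 145°, 265°.
Successive gaps around the wheel: 120°, 120°, 120°.
Three hues equally spaced 120° apart form a triad.

triadic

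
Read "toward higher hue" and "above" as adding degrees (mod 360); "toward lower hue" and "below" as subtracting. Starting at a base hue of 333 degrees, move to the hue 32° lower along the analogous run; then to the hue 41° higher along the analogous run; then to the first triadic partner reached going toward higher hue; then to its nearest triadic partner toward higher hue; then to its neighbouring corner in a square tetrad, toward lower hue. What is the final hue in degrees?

132°

analog 32° ↓ −32°: 333 − 32 = 301°
analog 41° ↑ +41°: 301 + 41 = 342°
triadic ↑ +120°: 342 + 120 = 462 → 462 − 360 = 102°
triadic ↑ +120°: 102 + 120 = 222°
square ↓ −90°: 222 − 90 = 132°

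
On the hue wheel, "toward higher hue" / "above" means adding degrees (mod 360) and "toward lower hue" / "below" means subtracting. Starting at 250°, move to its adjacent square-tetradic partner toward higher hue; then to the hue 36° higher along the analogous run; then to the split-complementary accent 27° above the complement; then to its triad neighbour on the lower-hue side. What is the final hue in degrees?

103°

250 + 90 = 340°   (square ↑)
340 + 36 = 376 → 376 − 360 = 16°   (analog 36° ↑)
16 + 207 = 223°   (split-comp 27° ↑)
223 − 120 = 103°   (triadic ↓)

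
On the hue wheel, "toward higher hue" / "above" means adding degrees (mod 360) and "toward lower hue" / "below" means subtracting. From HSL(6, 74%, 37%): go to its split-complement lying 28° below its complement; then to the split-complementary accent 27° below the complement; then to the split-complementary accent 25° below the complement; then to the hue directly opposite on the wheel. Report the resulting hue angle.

6 + 152 = 158°   (split-comp 28° ↓)
158 + 153 = 311°   (split-comp 27° ↓)
311 + 155 = 466 → 466 − 360 = 106°   (split-comp 25° ↓)
106 + 180 = 286°   (complement)

286°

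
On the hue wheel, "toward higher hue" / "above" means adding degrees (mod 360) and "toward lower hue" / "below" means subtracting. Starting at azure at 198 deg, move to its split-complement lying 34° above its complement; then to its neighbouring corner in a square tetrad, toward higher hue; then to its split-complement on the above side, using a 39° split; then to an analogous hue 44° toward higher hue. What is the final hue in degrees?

+214° (split-comp 34° ↑): 198 + 214 = 412 → 412 − 360 = 52°
+90° (square ↑): 52 + 90 = 142°
+219° (split-comp 39° ↑): 142 + 219 = 361 → 361 − 360 = 1°
+44° (analog 44° ↑): 1 + 44 = 45°

45°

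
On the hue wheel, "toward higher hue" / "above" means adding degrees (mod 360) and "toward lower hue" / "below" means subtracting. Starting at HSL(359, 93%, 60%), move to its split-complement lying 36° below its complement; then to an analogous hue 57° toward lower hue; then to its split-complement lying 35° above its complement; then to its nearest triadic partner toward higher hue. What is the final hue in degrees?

61°

359 + 144 = 503 → 503 − 360 = 143°   (split-comp 36° ↓)
143 − 57 = 86°   (analog 57° ↓)
86 + 215 = 301°   (split-comp 35° ↑)
301 + 120 = 421 → 421 − 360 = 61°   (triadic ↑)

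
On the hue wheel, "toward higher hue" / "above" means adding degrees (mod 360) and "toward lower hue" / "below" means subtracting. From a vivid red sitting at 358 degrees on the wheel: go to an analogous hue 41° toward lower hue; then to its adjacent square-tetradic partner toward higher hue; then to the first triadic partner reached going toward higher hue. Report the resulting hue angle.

358 − 41 = 317°   (analog 41° ↓)
317 + 90 = 407 → 407 − 360 = 47°   (square ↑)
47 + 120 = 167°   (triadic ↑)

167°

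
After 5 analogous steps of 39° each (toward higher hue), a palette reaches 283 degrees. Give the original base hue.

5 steps of 39° (toward higher hue) give a net shift of +195°.
Start = end − shift: 283 − 195 = 88°

88°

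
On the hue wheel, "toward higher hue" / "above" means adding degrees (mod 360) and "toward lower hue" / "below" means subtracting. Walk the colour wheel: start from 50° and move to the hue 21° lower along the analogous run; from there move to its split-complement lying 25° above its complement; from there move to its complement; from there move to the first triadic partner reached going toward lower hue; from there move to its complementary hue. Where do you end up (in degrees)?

50 − 21 = 29°   (analog 21° ↓)
29 + 205 = 234°   (split-comp 25° ↑)
234 + 180 = 414 → 414 − 360 = 54°   (complement)
54 − 120 = -66 → -66 + 360 = 294°   (triadic ↓)
294 + 180 = 474 → 474 − 360 = 114°   (complement)

114°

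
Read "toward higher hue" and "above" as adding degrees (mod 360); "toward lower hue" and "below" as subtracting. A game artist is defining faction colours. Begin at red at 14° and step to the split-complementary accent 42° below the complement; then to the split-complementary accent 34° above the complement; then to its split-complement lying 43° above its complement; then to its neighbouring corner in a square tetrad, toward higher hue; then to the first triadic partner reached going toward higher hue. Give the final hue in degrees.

79°

14 + 138 = 152°   (split-comp 42° ↓)
152 + 214 = 366 → 366 − 360 = 6°   (split-comp 34° ↑)
6 + 223 = 229°   (split-comp 43° ↑)
229 + 90 = 319°   (square ↑)
319 + 120 = 439 → 439 − 360 = 79°   (triadic ↑)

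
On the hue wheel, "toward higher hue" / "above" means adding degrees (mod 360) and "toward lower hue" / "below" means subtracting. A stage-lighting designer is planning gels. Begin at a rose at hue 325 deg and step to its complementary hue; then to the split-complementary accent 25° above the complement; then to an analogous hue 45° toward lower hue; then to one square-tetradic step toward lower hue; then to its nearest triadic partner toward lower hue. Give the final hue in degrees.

+180° (complement): 325 + 180 = 505 → 505 − 360 = 145°
+205° (split-comp 25° ↑): 145 + 205 = 350°
−45° (analog 45° ↓): 350 − 45 = 305°
−90° (square ↓): 305 − 90 = 215°
−120° (triadic ↓): 215 − 120 = 95°

95°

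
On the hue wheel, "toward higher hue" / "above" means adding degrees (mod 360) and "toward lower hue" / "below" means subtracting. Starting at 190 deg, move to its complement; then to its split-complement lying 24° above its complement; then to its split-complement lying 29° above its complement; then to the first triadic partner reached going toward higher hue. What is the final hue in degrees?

183°

190 + 180 = 370 → 370 − 360 = 10°   (complement)
10 + 204 = 214°   (split-comp 24° ↑)
214 + 209 = 423 → 423 − 360 = 63°   (split-comp 29° ↑)
63 + 120 = 183°   (triadic ↑)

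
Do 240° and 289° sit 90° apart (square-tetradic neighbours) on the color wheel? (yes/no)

no

Angular distance: |240 − 289| = 49 = 49°.
90° apart (square-tetradic neighbours) requires 90°.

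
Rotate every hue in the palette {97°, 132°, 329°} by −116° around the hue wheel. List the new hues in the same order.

341°, 16°, 213°

97 − 116 = -19 → -19 + 360 = 341°
132 − 116 = 16°
329 − 116 = 213°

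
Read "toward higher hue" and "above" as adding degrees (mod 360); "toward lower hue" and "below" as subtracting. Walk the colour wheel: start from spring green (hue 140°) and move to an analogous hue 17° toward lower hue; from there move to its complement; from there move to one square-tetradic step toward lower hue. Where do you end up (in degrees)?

−17° (analog 17° ↓): 140 − 17 = 123°
+180° (complement): 123 + 180 = 303°
−90° (square ↓): 303 − 90 = 213°

213°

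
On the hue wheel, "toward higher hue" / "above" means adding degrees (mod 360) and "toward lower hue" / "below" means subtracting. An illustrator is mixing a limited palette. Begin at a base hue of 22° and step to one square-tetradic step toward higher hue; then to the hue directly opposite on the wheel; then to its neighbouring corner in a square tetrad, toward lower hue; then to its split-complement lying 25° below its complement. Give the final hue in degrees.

+90° (square ↑): 22 + 90 = 112°
+180° (complement): 112 + 180 = 292°
−90° (square ↓): 292 − 90 = 202°
+155° (split-comp 25° ↓): 202 + 155 = 357°

357°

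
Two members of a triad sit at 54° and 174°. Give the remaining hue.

294°

A triad spaces three hues 120° apart.
The full set is {54°, 174°, 294°}.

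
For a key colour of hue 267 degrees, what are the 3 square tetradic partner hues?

357°, 87°, and 177°

A square tetradic scheme places four hues every 90°.
267 + 90 = 357°
267 + 180 = 447 → 447 − 360 = 87°
267 + 270 = 537 → 537 − 360 = 177°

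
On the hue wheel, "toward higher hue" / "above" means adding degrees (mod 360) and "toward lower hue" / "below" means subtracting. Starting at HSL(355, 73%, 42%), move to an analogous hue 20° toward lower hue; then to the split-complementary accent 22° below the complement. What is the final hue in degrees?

analog 20° ↓ −20°: 355 − 20 = 335°
split-comp 22° ↓ +158°: 335 + 158 = 493 → 493 − 360 = 133°

133°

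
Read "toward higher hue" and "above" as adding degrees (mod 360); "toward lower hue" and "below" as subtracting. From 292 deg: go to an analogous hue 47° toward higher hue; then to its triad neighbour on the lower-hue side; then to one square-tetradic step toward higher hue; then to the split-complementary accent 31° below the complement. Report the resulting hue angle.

analog 47° ↑ +47°: 292 + 47 = 339°
triadic ↓ −120°: 339 − 120 = 219°
square ↑ +90°: 219 + 90 = 309°
split-comp 31° ↓ +149°: 309 + 149 = 458 → 458 − 360 = 98°

98°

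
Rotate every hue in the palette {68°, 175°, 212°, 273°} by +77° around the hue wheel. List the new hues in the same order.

145°, 252°, 289°, 350°

68 + 77 = 145°
175 + 77 = 252°
212 + 77 = 289°
273 + 77 = 350°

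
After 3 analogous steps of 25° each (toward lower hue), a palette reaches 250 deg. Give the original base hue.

3 steps of 25° (toward lower hue) give a net shift of −75°.
Start = end − shift: 250 + 75 = 325°

325°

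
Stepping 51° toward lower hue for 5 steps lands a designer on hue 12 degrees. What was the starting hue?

267°

5 steps of 51° (toward lower hue) give a net shift of −255°.
Start = end − shift: 12 + 255 = 267°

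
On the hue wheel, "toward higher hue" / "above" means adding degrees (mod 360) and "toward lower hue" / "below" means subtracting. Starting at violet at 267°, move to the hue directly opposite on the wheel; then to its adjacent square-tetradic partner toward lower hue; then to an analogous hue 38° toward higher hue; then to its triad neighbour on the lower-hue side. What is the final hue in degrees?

275°

+180° (complement): 267 + 180 = 447 → 447 − 360 = 87°
−90° (square ↓): 87 − 90 = -3 → -3 + 360 = 357°
+38° (analog 38° ↑): 357 + 38 = 395 → 395 − 360 = 35°
−120° (triadic ↓): 35 − 120 = -85 → -85 + 360 = 275°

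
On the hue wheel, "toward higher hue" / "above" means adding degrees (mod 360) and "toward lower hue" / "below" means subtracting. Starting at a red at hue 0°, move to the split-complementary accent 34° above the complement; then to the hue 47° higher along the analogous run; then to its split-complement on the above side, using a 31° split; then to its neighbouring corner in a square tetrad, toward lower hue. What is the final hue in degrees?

22°

+214° (split-comp 34° ↑): 0 + 214 = 214°
+47° (analog 47° ↑): 214 + 47 = 261°
+211° (split-comp 31° ↑): 261 + 211 = 472 → 472 − 360 = 112°
−90° (square ↓): 112 − 90 = 22°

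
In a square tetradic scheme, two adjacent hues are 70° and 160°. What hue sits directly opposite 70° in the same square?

250°

A square tetradic scheme places four hues 90° apart; opposite corners are 180° apart.
70 + 180 = 250°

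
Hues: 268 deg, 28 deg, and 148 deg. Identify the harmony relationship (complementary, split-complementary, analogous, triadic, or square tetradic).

triadic

Sort the hues: 28°, 148°, 268°.
Successive gaps around the wheel: 120°, 120°, 120°.
Three hues equally spaced 120° apart form a triad.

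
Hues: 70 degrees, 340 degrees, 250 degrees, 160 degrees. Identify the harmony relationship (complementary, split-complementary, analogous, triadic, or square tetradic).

square tetradic

Sort the hues: 70°, 160°, 250°, 340°.
Successive gaps around the wheel: 90°, 90°, 90°, 90°.
Four hues every 90° form a square tetradic scheme.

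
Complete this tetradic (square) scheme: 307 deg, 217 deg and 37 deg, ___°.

A square tetradic scheme places four hues every 90°.
The full set through 37° is {37°, 127°, 217°, 307°}.
Given {37°, 217°, 307°}, the missing hue is 127°.

127°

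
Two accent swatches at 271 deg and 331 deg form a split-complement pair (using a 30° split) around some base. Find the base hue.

121°

The accents sit 30° either side of the complement, so the complement is their short-arc midpoint on the wheel.
Short-arc midpoint of 271° and 331°: 301°.
Base is 180° from the complement: 301 − 180 = 121°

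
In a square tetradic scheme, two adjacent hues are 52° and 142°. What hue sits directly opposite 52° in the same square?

A square tetradic scheme places four hues 90° apart; opposite corners are 180° apart.
52 + 180 = 232°

232°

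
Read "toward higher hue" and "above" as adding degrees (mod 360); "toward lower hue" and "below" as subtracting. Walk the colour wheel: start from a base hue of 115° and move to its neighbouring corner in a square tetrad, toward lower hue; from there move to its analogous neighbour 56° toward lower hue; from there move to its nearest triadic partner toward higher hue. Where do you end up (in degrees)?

115 − 90 = 25°   (square ↓)
25 − 56 = -31 → -31 + 360 = 329°   (analog 56° ↓)
329 + 120 = 449 → 449 − 360 = 89°   (triadic ↑)

89°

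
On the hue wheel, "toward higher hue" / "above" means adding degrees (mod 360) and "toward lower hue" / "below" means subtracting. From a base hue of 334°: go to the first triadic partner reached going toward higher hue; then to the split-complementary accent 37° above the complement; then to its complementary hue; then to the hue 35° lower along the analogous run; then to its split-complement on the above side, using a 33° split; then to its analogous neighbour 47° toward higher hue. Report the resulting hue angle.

356°

triadic ↑ +120°: 334 + 120 = 454 → 454 − 360 = 94°
split-comp 37° ↑ +217°: 94 + 217 = 311°
complement +180°: 311 + 180 = 491 → 491 − 360 = 131°
analog 35° ↓ −35°: 131 − 35 = 96°
split-comp 33° ↑ +213°: 96 + 213 = 309°
analog 47° ↑ +47°: 309 + 47 = 356°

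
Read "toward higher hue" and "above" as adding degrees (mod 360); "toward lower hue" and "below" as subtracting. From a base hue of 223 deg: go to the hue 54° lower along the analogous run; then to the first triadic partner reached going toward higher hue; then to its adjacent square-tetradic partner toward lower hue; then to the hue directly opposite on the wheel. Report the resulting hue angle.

19°

analog 54° ↓ −54°: 223 − 54 = 169°
triadic ↑ +120°: 169 + 120 = 289°
square ↓ −90°: 289 − 90 = 199°
complement +180°: 199 + 180 = 379 → 379 − 360 = 19°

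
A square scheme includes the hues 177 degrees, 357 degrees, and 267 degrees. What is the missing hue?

87°

A square tetradic scheme places four hues every 90°.
The full set through 177° is {87°, 177°, 267°, 357°}.
Given {177°, 267°, 357°}, the missing hue is 87°.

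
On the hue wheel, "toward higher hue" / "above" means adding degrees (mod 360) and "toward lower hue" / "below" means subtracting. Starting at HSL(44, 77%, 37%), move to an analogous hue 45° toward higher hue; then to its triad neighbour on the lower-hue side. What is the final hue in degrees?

+45° (analog 45° ↑): 44 + 45 = 89°
−120° (triadic ↓): 89 − 120 = -31 → -31 + 360 = 329°

329°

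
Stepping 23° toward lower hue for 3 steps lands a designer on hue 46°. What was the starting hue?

3 steps of 23° (toward lower hue) give a net shift of −69°.
Start = end − shift: 46 + 69 = 115°

115°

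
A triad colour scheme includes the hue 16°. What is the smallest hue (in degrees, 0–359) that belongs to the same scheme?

16°

A triad places three hues 120° apart.
The full set through 16° is {16°, 136°, 256°}.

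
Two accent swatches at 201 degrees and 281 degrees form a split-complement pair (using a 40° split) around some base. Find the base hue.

The accents sit 40° either side of the complement, so the complement is their short-arc midpoint on the wheel.
Short-arc midpoint of 201° and 281°: 241°.
Base is 180° from the complement: 241 − 180 = 61°

61°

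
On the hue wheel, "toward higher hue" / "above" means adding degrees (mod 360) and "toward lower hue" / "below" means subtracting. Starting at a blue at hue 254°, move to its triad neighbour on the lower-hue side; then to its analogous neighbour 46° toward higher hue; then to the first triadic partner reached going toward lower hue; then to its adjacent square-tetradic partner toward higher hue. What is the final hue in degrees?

254 − 120 = 134°   (triadic ↓)
134 + 46 = 180°   (analog 46° ↑)
180 − 120 = 60°   (triadic ↓)
60 + 90 = 150°   (square ↑)

150°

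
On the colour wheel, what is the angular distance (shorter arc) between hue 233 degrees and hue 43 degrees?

170°

|233 − 43| = 190.
The shorter arc is 360 − 190 = 170°.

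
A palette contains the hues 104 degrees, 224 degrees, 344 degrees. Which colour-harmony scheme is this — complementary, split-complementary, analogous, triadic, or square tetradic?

triadic

Sort the hues: 104°, 224°, 344°.
Successive gaps around the wheel: 120°, 120°, 120°.
Three hues equally spaced 120° apart form a triad.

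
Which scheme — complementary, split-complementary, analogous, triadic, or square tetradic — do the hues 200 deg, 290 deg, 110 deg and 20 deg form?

square tetradic

Sort the hues: 20°, 110°, 200°, 290°.
Successive gaps around the wheel: 90°, 90°, 90°, 90°.
Four hues every 90° form a square tetradic scheme.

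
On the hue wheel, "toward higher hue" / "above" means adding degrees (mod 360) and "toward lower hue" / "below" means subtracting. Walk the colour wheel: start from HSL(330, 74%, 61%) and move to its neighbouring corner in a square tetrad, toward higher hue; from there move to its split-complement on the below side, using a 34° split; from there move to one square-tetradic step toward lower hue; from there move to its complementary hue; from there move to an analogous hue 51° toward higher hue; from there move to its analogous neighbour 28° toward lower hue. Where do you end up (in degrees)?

319°

square ↑ +90°: 330 + 90 = 420 → 420 − 360 = 60°
split-comp 34° ↓ +146°: 60 + 146 = 206°
square ↓ −90°: 206 − 90 = 116°
complement +180°: 116 + 180 = 296°
analog 51° ↑ +51°: 296 + 51 = 347°
analog 28° ↓ −28°: 347 − 28 = 319°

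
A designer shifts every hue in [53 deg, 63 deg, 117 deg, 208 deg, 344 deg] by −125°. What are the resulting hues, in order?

53 − 125 = -72 → -72 + 360 = 288°
63 − 125 = -62 → -62 + 360 = 298°
117 − 125 = -8 → -8 + 360 = 352°
208 − 125 = 83°
344 − 125 = 219°

288°, 298°, 352°, 83°, 219°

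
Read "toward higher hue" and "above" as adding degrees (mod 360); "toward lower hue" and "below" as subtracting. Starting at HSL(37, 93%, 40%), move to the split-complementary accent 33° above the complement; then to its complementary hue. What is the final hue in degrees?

70°

split-comp 33° ↑ +213°: 37 + 213 = 250°
complement +180°: 250 + 180 = 430 → 430 − 360 = 70°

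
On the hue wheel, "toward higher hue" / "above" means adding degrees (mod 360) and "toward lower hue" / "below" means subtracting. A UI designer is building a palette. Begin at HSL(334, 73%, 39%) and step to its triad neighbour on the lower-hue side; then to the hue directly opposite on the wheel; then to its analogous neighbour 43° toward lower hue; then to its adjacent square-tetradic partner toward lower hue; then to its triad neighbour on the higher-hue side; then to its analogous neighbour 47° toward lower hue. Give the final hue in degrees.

334°

−120° (triadic ↓): 334 − 120 = 214°
+180° (complement): 214 + 180 = 394 → 394 − 360 = 34°
−43° (analog 43° ↓): 34 − 43 = -9 → -9 + 360 = 351°
−90° (square ↓): 351 − 90 = 261°
+120° (triadic ↑): 261 + 120 = 381 → 381 − 360 = 21°
−47° (analog 47° ↓): 21 − 47 = -26 → -26 + 360 = 334°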